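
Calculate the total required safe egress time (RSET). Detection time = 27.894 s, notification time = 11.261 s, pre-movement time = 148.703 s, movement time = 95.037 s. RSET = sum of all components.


Total = 27.894 + 11.261 + 148.703 + 95.037 = 282.895 s

282.895 s


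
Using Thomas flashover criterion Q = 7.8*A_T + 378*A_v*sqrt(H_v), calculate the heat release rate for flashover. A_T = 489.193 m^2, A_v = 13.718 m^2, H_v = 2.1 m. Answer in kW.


7.8*A_T = 3815.7
sqrt(H_v) = 1.4491
378*A_v*sqrt(H_v) = 7514.4
Q = 3815.7 + 7514.4 = 11330 kW

11330 kW


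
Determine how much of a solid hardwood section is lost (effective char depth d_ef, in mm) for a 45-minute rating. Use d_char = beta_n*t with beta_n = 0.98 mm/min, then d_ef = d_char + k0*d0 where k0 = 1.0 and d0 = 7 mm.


d_char = 0.98 * 45 = 44.1 mm
d_ef = 44.1 + 1.0*7 = 51.1 mm

51.1 mm


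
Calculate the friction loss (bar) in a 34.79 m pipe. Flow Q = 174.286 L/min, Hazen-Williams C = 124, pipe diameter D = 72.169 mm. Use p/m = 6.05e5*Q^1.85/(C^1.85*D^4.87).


Q^1.85 = 14007
C^1.85 = 7461.6
D^4.87 = 1.1225e+09
p/m = 0.0010118 bar/m
p_total = 0.0010118 * 34.79 = 0.035200 bar

0.035200 bar


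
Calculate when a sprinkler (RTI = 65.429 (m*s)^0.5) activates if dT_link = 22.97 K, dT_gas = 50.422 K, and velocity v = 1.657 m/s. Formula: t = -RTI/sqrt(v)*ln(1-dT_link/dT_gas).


dT_link/dT_gas = 0.45556
ln(1 - 0.45556) = -0.60799
t = -65.429 / sqrt(1.657) * -0.60799 = 30.903 s

30.903 s


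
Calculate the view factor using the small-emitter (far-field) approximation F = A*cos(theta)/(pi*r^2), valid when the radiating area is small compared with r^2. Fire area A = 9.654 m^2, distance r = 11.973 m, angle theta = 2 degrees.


cos(2 deg) = 0.99939
pi*r^2 = 450.36
F = 9.654 * 0.99939 / 450.36 = 0.021423

0.021423


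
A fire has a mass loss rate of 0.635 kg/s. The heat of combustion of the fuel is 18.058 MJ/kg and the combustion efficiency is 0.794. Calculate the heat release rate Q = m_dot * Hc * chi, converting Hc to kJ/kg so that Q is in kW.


Hc = 18.058 MJ/kg = 18.058 * 1000 kJ/kg = 18058 kJ/kg
Q = 0.635 kg/s * 18058 kJ/kg * 0.794 = 9104.7 kW

9104.7 kW


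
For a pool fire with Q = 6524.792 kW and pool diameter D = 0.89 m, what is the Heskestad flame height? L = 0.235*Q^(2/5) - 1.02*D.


Q^(2/5) = 33.560
0.235 * Q^(2/5) = 7.8867
1.02 * D = 0.90780
L = 6.9789 m

6.9789 m


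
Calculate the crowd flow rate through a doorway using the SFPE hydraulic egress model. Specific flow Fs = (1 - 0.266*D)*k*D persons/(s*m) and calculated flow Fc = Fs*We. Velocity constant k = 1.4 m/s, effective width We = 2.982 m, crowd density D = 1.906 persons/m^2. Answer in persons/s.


1 - 0.266*D = 1 - 0.266*1.906 = 0.49300
Fs = 0.49300 * 1.4 * 1.906 = 1.3155 persons/(s*m)
Fc = 1.3155 * 2.982 = 3.9229 persons/s

3.9229 persons/s


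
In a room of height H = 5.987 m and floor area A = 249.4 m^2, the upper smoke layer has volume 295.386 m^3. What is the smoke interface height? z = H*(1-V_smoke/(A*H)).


V/(A*H) = 0.19783
1 - 0.19783 = 0.80217
z = 5.987 * 0.80217 = 4.8026 m

4.8026 m


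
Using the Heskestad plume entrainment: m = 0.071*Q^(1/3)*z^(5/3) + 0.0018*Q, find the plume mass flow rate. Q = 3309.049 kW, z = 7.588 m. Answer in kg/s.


Q^(1/3) = 14.902
z^(5/3) = 29.301
First term = 0.071 * 14.902 * 29.301 = 31.001
Second term = 0.0018 * 3309.049 = 5.9563
m = 36.957 kg/s

36.957 kg/s


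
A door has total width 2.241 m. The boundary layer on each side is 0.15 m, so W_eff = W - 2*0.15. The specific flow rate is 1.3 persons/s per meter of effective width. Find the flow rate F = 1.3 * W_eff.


W_eff = 2.241 - 0.30 = 1.941 m
F = 1.3 * 1.941 = 2.5233 persons/s

2.5233 persons/s


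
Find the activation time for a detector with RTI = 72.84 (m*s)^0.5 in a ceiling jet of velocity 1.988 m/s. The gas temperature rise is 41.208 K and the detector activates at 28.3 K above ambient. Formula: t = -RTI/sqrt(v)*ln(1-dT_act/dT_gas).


dT_act/dT_gas = 0.68676
ln(1 - 0.68676) = -1.1608
t = -72.84 / sqrt(1.988) * -1.1608 = 59.967 s

59.967 s


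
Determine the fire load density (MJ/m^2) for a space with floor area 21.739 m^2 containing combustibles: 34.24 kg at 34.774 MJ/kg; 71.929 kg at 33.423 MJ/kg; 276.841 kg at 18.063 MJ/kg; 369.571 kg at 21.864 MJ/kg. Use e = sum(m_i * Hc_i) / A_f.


Total energy = 34.24*34.774 + 71.929*33.423 + 276.841*18.063 + 369.571*21.864
= 1190.662 + 2404.083 + 5000.579 + 8080.300
= 16675.62 MJ
e = 16675.62 / 21.739 = 767.08 MJ/m^2

767.08 MJ/m^2


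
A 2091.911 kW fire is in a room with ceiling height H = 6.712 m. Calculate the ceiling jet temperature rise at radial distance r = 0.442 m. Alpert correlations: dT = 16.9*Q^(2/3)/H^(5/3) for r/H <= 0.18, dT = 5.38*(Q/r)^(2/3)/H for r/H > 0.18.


r/H = 0.442 / 6.712 = 0.065852
r/H <= 0.18, so dT = 16.9*Q^(2/3)/H^(5/3)
Q^(2/3) = 163.57
H^(5/3) = 23.883
dT = 16.9 * 163.57 / 23.883 = 115.74 K

115.74 K


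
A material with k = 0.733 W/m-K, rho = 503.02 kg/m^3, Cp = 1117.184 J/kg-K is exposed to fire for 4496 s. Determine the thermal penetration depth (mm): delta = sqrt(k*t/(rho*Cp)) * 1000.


alpha = 0.733 / (503.02 * 1117.184) = 1.3043e-06 m^2/s
alpha * t = 0.0058644
delta = sqrt(0.0058644) * 1000 = 76.579 mm

76.579 mm


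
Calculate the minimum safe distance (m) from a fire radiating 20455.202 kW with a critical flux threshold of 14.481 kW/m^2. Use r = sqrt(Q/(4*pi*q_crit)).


4*pi*q_crit = 181.97
Q/(4*pi*q_crit) = 112.41
r = sqrt(112.41) = 10.602 m

10.602 m


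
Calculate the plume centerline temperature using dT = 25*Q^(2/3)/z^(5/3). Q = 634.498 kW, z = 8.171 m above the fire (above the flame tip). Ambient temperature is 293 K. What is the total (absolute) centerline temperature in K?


Q^(2/3) = 73.839
z^(5/3) = 33.148
dT = 25 * 73.839 / 33.148 = 55.689 K
T = 293 + 55.689 = 348.69 K

348.69 K


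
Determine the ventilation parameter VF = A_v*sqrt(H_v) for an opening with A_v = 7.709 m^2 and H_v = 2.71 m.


sqrt(H_v) = 1.6462
VF = 7.709 * 1.6462 = 12.691 m^(5/2)

12.691 m^(5/2)


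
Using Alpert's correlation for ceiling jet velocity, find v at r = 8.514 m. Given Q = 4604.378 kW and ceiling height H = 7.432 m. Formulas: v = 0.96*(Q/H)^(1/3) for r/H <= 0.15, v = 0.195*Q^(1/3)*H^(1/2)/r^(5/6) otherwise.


r/H = 8.514 / 7.432 = 1.1456
r/H > 0.15, so v = 0.195*Q^(1/3)*H^(1/2)/r^(5/6)
Q^(1/3) = 16.636
H^(1/2) = 2.7262
r^(5/6) = 5.9581
v = 0.195 * 16.636 * 2.7262 / 5.9581 = 1.4843 m/s

1.4843 m/s


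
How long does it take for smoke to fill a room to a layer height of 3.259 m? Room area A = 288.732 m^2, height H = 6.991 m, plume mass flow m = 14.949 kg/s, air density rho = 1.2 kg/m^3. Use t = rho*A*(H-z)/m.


H - z = 3.732 m
t = 1.2 * 288.732 * 3.732 / 14.949 = 86.498 s

86.498 s


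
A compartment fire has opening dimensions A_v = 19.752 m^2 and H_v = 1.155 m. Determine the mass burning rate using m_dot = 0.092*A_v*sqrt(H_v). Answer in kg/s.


sqrt(H_v) = 1.0747
m_dot = 0.092 * 19.752 * 1.0747 = 1.9529 kg/s

1.9529 kg/s


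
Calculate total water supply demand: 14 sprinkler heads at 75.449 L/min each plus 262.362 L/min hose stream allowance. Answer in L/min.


Sprinkler demand = 14 * 75.449 = 1056.286 L/min
Total = 1056.286 + 262.362 = 1318.648 L/min

1318.648 L/min


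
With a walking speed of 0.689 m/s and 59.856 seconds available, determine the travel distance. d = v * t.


d = 0.689 * 59.856 = 41.241 m

41.241 m


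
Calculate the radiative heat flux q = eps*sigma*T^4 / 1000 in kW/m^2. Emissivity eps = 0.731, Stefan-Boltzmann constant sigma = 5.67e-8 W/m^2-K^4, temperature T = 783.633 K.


T^4 = 3.7710e+11
q = 0.731 * 5.67e-8 * 3.7710e+11 / 1000 = 15.630 kW/m^2

15.630 kW/m^2


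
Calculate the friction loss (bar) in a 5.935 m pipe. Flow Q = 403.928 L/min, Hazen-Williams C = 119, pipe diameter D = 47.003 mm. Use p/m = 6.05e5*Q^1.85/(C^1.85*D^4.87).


Q^1.85 = 66323
C^1.85 = 6914.5
D^4.87 = 1.3908e+08
p/m = 0.041726 bar/m
p_total = 0.041726 * 5.935 = 0.24764 bar

0.24764 bar


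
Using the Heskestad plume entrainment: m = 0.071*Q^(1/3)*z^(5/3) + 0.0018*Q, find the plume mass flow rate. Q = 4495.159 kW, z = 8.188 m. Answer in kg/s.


Q^(1/3) = 16.504
z^(5/3) = 33.263
First term = 0.071 * 16.504 * 33.263 = 38.977
Second term = 0.0018 * 4495.159 = 8.0913
m = 47.068 kg/s

47.068 kg/s


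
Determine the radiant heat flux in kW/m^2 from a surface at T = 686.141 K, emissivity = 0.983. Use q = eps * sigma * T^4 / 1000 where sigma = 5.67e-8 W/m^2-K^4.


T^4 = 2.2164e+11
q = 0.983 * 5.67e-8 * 2.2164e+11 / 1000 = 12.354 kW/m^2

12.354 kW/m^2


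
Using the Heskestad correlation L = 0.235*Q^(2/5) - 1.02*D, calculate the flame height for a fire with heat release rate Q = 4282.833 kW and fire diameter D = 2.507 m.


Q^(2/5) = 28.359
0.235 * Q^(2/5) = 6.6644
1.02 * D = 2.5571
L = 4.1072 m

4.1072 m


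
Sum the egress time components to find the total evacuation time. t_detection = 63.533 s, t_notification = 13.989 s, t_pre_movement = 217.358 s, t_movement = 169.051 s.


Total = 63.533 + 13.989 + 217.358 + 169.051 = 463.931 s

463.931 s


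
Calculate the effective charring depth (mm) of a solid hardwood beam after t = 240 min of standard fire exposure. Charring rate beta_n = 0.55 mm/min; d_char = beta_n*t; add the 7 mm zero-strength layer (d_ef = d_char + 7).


d_char = 0.55 * 240 = 132 mm
d_ef = 132 + 1.0*7 = 139 mm

139 mm


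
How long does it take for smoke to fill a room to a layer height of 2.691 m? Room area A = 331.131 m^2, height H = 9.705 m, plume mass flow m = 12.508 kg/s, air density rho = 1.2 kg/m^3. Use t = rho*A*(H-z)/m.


H - z = 7.014 m
t = 1.2 * 331.131 * 7.014 / 12.508 = 222.82 s

222.82 s


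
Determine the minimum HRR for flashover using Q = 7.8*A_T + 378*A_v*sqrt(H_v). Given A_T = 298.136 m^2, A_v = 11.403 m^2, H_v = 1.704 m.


7.8*A_T = 2325.5
sqrt(H_v) = 1.3054
378*A_v*sqrt(H_v) = 5626.6
Q = 2325.5 + 5626.6 = 7952.1 kW

7952.1 kW


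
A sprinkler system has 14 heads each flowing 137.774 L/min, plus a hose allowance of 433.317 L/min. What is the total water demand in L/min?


Sprinkler demand = 14 * 137.774 = 1928.836 L/min
Total = 1928.836 + 433.317 = 2362.153 L/min

2362.153 L/min


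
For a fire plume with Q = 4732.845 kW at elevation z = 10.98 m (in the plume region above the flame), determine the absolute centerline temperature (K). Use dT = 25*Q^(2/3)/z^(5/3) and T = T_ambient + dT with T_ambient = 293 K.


Q^(2/3) = 281.89
z^(5/3) = 54.242
dT = 25 * 281.89 / 54.242 = 129.92 K
T = 293 + 129.92 = 422.92 K

422.92 K


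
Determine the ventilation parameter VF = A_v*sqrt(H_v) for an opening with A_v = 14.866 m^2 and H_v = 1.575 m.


sqrt(H_v) = 1.2550
VF = 14.866 * 1.2550 = 18.657 m^(5/2)

18.657 m^(5/2)


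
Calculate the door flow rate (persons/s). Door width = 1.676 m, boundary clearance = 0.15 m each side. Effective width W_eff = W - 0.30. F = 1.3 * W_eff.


W_eff = 1.676 - 0.30 = 1.376 m
F = 1.3 * 1.376 = 1.7888 persons/s

1.7888 persons/s


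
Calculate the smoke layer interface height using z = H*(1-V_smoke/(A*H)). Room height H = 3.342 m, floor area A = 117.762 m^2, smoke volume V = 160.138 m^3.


V/(A*H) = 0.40690
1 - 0.40690 = 0.59310
z = 3.342 * 0.59310 = 1.9822 m

1.9822 m


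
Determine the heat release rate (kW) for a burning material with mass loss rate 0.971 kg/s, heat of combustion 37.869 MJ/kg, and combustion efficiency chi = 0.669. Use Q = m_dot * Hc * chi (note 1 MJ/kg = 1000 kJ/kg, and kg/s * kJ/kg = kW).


Hc = 37.869 MJ/kg = 37.869 * 1000 kJ/kg = 37869 kJ/kg
Q = 0.971 kg/s * 37869 kJ/kg * 0.669 = 24600 kW

24600 kW


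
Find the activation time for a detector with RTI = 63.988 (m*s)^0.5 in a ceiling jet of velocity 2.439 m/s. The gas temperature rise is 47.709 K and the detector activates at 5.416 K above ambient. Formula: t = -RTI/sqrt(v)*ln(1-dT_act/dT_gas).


dT_act/dT_gas = 0.11352
ln(1 - 0.11352) = -0.12050
t = -63.988 / sqrt(2.439) * -0.12050 = 4.9371 s

4.9371 s


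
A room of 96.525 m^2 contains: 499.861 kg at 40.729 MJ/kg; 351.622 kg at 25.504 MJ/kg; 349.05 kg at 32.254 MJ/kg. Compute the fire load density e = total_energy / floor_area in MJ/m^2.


Total energy = 499.861*40.729 + 351.622*25.504 + 349.05*32.254
= 20358.84 + 8967.767 + 11258.26
= 40584.86 MJ
e = 40584.86 / 96.525 = 420.46 MJ/m^2

420.46 MJ/m^2


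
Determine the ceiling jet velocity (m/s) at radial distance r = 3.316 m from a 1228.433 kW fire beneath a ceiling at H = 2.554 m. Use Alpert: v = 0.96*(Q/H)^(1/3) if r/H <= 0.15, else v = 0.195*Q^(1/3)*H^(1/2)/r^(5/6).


r/H = 3.316 / 2.554 = 1.2984
r/H > 0.15, so v = 0.195*Q^(1/3)*H^(1/2)/r^(5/6)
Q^(1/3) = 10.710
H^(1/2) = 1.5981
r^(5/6) = 2.7155
v = 0.195 * 10.710 * 1.5981 / 2.7155 = 1.2291 m/s

1.2291 m/s


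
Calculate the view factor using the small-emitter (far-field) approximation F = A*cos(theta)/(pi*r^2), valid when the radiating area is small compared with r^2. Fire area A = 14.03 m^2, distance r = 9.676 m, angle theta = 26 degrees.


cos(26 deg) = 0.89879
pi*r^2 = 294.13
F = 14.03 * 0.89879 / 294.13 = 0.042872

0.042872


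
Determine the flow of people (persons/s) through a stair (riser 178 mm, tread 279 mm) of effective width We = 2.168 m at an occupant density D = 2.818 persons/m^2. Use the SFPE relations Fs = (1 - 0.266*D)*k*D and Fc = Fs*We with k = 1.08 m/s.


1 - 0.266*D = 1 - 0.266*2.818 = 0.25041
Fs = 0.25041 * 1.08 * 2.818 = 0.76211 persons/(s*m)
Fc = 0.76211 * 2.168 = 1.6523 persons/s

1.6523 persons/s


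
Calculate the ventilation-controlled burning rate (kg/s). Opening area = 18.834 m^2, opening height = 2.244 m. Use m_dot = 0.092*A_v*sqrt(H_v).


sqrt(H_v) = 1.4980
m_dot = 0.092 * 18.834 * 1.4980 = 2.5956 kg/s

2.5956 kg/s


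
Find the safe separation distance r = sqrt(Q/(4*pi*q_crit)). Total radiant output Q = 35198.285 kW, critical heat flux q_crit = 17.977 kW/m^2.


4*pi*q_crit = 225.91
Q/(4*pi*q_crit) = 155.81
r = sqrt(155.81) = 12.482 m

12.482 m


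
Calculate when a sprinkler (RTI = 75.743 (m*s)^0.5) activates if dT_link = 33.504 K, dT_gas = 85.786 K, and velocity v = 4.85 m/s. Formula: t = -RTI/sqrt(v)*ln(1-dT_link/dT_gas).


dT_link/dT_gas = 0.39055
ln(1 - 0.39055) = -0.49520
t = -75.743 / sqrt(4.85) * -0.49520 = 17.032 s

17.032 s


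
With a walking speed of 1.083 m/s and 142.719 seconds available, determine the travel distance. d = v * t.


d = 1.083 * 142.719 = 154.56 m

154.56 m


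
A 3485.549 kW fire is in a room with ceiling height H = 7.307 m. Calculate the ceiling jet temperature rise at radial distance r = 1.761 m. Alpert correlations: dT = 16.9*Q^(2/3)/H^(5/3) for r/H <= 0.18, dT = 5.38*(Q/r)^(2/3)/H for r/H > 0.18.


r/H = 1.761 / 7.307 = 0.24100
r/H > 0.18, so dT = 5.38*(Q/r)^(2/3)/H
Q/r = 1979.3
(Q/r)^(2/3) = 157.64
dT = 5.38 * 157.64 / 7.307 = 116.07 K

116.07 K


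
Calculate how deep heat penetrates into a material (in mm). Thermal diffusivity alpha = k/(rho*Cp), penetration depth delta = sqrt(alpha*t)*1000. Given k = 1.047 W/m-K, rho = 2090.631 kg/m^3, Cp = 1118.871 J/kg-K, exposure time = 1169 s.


alpha = 1.047 / (2090.631 * 1118.871) = 4.4760e-07 m^2/s
alpha * t = 0.00052324
delta = sqrt(0.00052324) * 1000 = 22.875 mm

22.875 mm


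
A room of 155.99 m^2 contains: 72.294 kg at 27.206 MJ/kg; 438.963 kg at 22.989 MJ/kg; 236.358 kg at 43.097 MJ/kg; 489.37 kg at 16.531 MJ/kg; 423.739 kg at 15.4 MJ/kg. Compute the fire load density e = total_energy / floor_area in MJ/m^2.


Total energy = 72.294*27.206 + 438.963*22.989 + 236.358*43.097 + 489.37*16.531 + 423.739*15.4
= 1966.831 + 10091.32 + 10186.32 + 8089.775 + 6525.581
= 36859.83 MJ
e = 36859.83 / 155.99 = 236.30 MJ/m^2

236.30 MJ/m^2


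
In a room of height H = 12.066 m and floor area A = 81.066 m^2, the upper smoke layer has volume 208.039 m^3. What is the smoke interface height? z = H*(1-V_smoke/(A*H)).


V/(A*H) = 0.21269
1 - 0.21269 = 0.78731
z = 12.066 * 0.78731 = 9.4997 m

9.4997 m


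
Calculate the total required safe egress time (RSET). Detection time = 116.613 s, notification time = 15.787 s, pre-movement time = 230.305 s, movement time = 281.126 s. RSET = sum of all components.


Total = 116.613 + 15.787 + 230.305 + 281.126 = 643.831 s

643.831 s


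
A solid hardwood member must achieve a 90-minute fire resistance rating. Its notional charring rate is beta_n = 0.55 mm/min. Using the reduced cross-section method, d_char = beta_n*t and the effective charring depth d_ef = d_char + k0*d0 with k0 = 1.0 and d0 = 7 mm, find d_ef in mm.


d_char = 0.55 * 90 = 49.5 mm
d_ef = 49.5 + 1.0*7 = 56.5 mm

56.5 mm


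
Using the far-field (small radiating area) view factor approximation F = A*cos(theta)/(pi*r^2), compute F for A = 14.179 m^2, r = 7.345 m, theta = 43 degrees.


cos(43 deg) = 0.73135
pi*r^2 = 169.49
F = 14.179 * 0.73135 / 169.49 = 0.061184

0.061184


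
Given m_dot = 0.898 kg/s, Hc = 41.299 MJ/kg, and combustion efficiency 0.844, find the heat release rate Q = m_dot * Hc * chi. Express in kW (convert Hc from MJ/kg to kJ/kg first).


Hc = 41.299 MJ/kg = 41.299 * 1000 kJ/kg = 41299 kJ/kg
Q = 0.898 kg/s * 41299 kJ/kg * 0.844 = 31301 kW

31301 kW


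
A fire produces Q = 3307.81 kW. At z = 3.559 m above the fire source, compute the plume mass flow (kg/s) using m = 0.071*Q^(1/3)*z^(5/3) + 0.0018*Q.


Q^(1/3) = 14.900
z^(5/3) = 8.2962
First term = 0.071 * 14.900 * 8.2962 = 8.7764
Second term = 0.0018 * 3307.81 = 5.9541
m = 14.731 kg/s

14.731 kg/s


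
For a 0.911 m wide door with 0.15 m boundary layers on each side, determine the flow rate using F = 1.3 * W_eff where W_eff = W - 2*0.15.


W_eff = 0.911 - 0.30 = 0.611 m
F = 1.3 * 0.611 = 0.79430 persons/s

0.79430 persons/s


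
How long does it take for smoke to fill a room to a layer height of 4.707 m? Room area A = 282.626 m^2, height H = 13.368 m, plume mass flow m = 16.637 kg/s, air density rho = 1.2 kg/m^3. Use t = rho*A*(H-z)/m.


H - z = 8.661 m
t = 1.2 * 282.626 * 8.661 / 16.637 = 176.56 s

176.56 s


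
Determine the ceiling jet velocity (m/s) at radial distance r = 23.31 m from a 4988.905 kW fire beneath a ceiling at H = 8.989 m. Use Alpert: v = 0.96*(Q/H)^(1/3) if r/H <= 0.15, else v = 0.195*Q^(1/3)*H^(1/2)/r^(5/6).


r/H = 23.31 / 8.989 = 2.5932
r/H > 0.15, so v = 0.195*Q^(1/3)*H^(1/2)/r^(5/6)
Q^(1/3) = 17.087
H^(1/2) = 2.9982
r^(5/6) = 13.792
v = 0.195 * 17.087 * 2.9982 / 13.792 = 0.72434 m/s

0.72434 m/s


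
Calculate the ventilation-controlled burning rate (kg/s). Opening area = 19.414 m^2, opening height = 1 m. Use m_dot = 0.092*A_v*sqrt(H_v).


sqrt(H_v) = 1
m_dot = 0.092 * 19.414 * 1 = 1.7861 kg/s

1.7861 kg/s


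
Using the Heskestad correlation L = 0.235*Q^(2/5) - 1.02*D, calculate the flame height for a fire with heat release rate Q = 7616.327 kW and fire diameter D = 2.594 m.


Q^(2/5) = 35.702
0.235 * Q^(2/5) = 8.3901
1.02 * D = 2.6459
L = 5.7442 m

5.7442 m


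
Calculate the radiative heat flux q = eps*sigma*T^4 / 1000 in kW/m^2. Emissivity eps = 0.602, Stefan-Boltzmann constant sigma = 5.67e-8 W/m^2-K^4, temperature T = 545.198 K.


T^4 = 8.8352e+10
q = 0.602 * 5.67e-8 * 8.8352e+10 / 1000 = 3.0158 kW/m^2

3.0158 kW/m^2


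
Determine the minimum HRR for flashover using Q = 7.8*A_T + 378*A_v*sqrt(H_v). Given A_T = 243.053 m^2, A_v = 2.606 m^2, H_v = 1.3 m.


7.8*A_T = 1895.8
sqrt(H_v) = 1.1402
378*A_v*sqrt(H_v) = 1123.2
Q = 1895.8 + 1123.2 = 3019.0 kW

3019.0 kW


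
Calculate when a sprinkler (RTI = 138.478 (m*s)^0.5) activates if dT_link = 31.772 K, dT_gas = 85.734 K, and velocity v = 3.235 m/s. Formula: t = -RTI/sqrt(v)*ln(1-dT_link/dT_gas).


dT_link/dT_gas = 0.37059
ln(1 - 0.37059) = -0.46297
t = -138.478 / sqrt(3.235) * -0.46297 = 35.645 s

35.645 s


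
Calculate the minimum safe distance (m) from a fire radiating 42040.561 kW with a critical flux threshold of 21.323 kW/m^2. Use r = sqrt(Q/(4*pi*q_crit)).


4*pi*q_crit = 267.95
Q/(4*pi*q_crit) = 156.90
r = sqrt(156.90) = 12.526 m

12.526 m


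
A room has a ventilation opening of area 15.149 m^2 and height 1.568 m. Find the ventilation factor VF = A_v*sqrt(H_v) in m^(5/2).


sqrt(H_v) = 1.2522
VF = 15.149 * 1.2522 = 18.970 m^(5/2)

18.970 m^(5/2)


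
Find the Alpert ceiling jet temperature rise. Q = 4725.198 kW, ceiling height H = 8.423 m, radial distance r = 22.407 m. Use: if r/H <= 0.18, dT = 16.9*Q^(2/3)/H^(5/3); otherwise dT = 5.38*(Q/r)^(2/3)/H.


r/H = 22.407 / 8.423 = 2.6602
r/H > 0.18, so dT = 5.38*(Q/r)^(2/3)/H
Q/r = 210.88
(Q/r)^(2/3) = 35.429
dT = 5.38 * 35.429 / 8.423 = 22.629 K

22.629 K


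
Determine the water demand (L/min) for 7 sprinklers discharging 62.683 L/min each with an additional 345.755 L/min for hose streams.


Sprinkler demand = 7 * 62.683 = 438.781 L/min
Total = 438.781 + 345.755 = 784.536 L/min

784.536 L/min


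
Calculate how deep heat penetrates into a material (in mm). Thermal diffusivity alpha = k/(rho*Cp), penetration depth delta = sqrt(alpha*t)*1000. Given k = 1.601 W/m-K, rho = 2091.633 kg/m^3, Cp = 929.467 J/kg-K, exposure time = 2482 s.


alpha = 1.601 / (2091.633 * 929.467) = 8.2352e-07 m^2/s
alpha * t = 0.0020440
delta = sqrt(0.0020440) * 1000 = 45.210 mm

45.210 mm


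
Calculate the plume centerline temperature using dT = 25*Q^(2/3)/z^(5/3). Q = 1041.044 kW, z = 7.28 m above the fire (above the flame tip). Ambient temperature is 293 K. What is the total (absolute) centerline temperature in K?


Q^(2/3) = 102.72
z^(5/3) = 27.345
dT = 25 * 102.72 / 27.345 = 93.908 K
T = 293 + 93.908 = 386.91 K

386.91 K


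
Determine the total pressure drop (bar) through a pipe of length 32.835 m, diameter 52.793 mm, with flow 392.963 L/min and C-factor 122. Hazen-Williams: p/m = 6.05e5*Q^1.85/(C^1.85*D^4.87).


Q^1.85 = 63030
C^1.85 = 7240.5
D^4.87 = 2.4488e+08
p/m = 0.021508 bar/m
p_total = 0.021508 * 32.835 = 0.70620 bar

0.70620 bar


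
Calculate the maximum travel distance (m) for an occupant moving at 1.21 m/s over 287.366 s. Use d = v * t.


d = 1.21 * 287.366 = 347.71 m

347.71 m


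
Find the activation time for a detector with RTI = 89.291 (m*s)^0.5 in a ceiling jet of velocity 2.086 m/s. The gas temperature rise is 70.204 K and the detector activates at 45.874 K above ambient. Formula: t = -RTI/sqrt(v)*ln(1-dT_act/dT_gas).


dT_act/dT_gas = 0.65344
ln(1 - 0.65344) = -1.0597
t = -89.291 / sqrt(2.086) * -1.0597 = 65.514 s

65.514 s


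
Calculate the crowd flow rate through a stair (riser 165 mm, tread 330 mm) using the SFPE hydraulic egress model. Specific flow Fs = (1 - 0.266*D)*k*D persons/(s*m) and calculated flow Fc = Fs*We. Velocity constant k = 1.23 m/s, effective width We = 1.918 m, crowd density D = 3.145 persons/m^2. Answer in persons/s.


1 - 0.266*D = 1 - 0.266*3.145 = 0.16343
Fs = 0.16343 * 1.23 * 3.145 = 0.63220 persons/(s*m)
Fc = 0.63220 * 1.918 = 1.2126 persons/s

1.2126 persons/s


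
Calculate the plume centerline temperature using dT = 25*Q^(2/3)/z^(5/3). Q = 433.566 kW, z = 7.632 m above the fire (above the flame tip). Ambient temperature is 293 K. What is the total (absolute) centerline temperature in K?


Q^(2/3) = 57.284
z^(5/3) = 29.584
dT = 25 * 57.284 / 29.584 = 48.408 K
T = 293 + 48.408 = 341.41 K

341.41 K


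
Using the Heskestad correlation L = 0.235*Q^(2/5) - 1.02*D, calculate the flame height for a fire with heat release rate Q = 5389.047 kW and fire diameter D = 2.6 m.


Q^(2/5) = 31.089
0.235 * Q^(2/5) = 7.3059
1.02 * D = 2.652
L = 4.6539 m

4.6539 m


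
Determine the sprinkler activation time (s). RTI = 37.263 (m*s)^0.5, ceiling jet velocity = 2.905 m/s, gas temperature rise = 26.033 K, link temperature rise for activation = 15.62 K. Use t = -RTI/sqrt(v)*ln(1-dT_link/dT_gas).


dT_link/dT_gas = 0.60001
ln(1 - 0.60001) = -0.91631
t = -37.263 / sqrt(2.905) * -0.91631 = 20.033 s

20.033 s


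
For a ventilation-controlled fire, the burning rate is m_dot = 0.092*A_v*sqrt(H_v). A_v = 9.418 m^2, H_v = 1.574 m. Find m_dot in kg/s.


sqrt(H_v) = 1.2546
m_dot = 0.092 * 9.418 * 1.2546 = 1.0870 kg/s

1.0870 kg/s


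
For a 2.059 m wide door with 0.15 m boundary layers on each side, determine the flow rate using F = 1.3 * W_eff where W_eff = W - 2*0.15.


W_eff = 2.059 - 0.30 = 1.759 m
F = 1.3 * 1.759 = 2.2867 persons/s

2.2867 persons/s


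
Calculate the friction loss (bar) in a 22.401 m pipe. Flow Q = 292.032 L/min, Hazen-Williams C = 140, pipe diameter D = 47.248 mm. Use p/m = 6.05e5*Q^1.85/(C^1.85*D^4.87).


Q^1.85 = 36395
C^1.85 = 9339.8
D^4.87 = 1.4264e+08
p/m = 0.016528 bar/m
p_total = 0.016528 * 22.401 = 0.37024 bar

0.37024 bar


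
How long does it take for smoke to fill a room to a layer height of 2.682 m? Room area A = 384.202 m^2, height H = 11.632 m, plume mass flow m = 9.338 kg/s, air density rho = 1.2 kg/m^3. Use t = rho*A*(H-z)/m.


H - z = 8.95 m
t = 1.2 * 384.202 * 8.95 / 9.338 = 441.89 s

441.89 s


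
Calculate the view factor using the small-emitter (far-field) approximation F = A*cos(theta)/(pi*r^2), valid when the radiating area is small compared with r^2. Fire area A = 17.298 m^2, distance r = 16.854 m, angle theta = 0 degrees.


cos(0 deg) = 1
pi*r^2 = 892.39
F = 17.298 * 1 / 892.39 = 0.019384

0.019384


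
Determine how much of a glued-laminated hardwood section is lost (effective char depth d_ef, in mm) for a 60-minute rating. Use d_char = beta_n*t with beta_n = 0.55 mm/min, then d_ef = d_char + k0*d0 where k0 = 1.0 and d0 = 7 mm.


d_char = 0.55 * 60 = 33 mm
d_ef = 33 + 1.0*7 = 40 mm

40 mm


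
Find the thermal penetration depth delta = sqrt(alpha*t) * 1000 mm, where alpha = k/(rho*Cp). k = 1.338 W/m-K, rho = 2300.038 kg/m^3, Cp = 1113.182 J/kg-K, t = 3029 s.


alpha = 1.338 / (2300.038 * 1113.182) = 5.2258e-07 m^2/s
alpha * t = 0.0015829
delta = sqrt(0.0015829) * 1000 = 39.786 mm

39.786 mm


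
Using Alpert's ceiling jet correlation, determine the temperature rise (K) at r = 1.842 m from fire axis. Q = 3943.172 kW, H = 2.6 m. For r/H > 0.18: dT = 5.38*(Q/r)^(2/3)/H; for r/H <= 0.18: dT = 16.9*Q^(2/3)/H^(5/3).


r/H = 1.842 / 2.6 = 0.70846
r/H > 0.18, so dT = 5.38*(Q/r)^(2/3)/H
Q/r = 2140.7
(Q/r)^(2/3) = 166.10
dT = 5.38 * 166.10 / 2.6 = 343.70 K

343.70 K


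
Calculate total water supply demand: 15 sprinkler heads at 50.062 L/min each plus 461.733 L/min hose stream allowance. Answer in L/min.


Sprinkler demand = 15 * 50.062 = 750.93 L/min
Total = 750.93 + 461.733 = 1212.663 L/min

1212.663 L/min


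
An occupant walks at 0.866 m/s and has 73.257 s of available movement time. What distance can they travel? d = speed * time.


d = 0.866 * 73.257 = 63.441 m

63.441 m


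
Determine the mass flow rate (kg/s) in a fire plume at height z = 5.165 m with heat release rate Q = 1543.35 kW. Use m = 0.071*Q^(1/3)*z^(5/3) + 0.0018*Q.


Q^(1/3) = 11.556
z^(5/3) = 15.433
First term = 0.071 * 11.556 * 15.433 = 12.663
Second term = 0.0018 * 1543.35 = 2.7780
m = 15.441 kg/s

15.441 kg/s


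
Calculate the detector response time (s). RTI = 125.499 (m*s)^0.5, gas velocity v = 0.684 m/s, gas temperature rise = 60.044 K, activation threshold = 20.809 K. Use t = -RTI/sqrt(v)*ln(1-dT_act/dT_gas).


dT_act/dT_gas = 0.34656
ln(1 - 0.34656) = -0.42551
t = -125.499 / sqrt(0.684) * -0.42551 = 64.568 s

64.568 s


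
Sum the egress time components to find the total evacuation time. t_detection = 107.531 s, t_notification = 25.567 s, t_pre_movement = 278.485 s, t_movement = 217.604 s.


Total = 107.531 + 25.567 + 278.485 + 217.604 = 629.187 s

629.187 s


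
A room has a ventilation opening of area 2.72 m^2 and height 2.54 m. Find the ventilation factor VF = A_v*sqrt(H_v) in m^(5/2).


sqrt(H_v) = 1.5937
VF = 2.72 * 1.5937 = 4.3350 m^(5/2)

4.3350 m^(5/2)


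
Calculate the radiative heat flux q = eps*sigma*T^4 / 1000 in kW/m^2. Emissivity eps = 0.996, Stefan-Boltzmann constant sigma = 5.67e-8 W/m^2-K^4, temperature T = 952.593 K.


T^4 = 8.2344e+11
q = 0.996 * 5.67e-8 * 8.2344e+11 / 1000 = 46.502 kW/m^2

46.502 kW/m^2


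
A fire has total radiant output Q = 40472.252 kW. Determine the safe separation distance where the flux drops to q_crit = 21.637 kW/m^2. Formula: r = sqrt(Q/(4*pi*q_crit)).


4*pi*q_crit = 271.90
Q/(4*pi*q_crit) = 148.85
r = sqrt(148.85) = 12.200 m

12.200 m


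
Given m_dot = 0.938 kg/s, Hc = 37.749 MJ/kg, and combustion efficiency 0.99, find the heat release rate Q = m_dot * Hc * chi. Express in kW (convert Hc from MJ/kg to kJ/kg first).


Hc = 37.749 MJ/kg = 37.749 * 1000 kJ/kg = 37749 kJ/kg
Q = 0.938 kg/s * 37749 kJ/kg * 0.99 = 35054 kW

35054 kW


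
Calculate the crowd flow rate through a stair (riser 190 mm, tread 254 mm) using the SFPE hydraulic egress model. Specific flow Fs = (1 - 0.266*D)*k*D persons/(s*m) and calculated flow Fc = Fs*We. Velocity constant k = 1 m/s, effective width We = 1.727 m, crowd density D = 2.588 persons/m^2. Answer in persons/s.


1 - 0.266*D = 1 - 0.266*2.588 = 0.31159
Fs = 0.31159 * 1 * 2.588 = 0.80640 persons/(s*m)
Fc = 0.80640 * 1.727 = 1.3927 persons/s

1.3927 persons/s


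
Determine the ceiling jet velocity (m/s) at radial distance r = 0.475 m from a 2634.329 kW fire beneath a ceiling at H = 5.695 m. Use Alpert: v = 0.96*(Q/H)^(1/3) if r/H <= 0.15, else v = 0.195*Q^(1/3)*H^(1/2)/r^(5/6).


r/H = 0.475 / 5.695 = 0.083406
r/H <= 0.15, so v = 0.96*(Q/H)^(1/3)
Q/H = 462.57
(Q/H)^(1/3) = 7.7338
v = 0.96 * 7.7338 = 7.4244 m/s

7.4244 m/s


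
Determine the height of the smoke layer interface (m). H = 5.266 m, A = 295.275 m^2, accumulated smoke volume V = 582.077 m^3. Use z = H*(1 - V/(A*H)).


V/(A*H) = 0.37435
1 - 0.37435 = 0.62565
z = 5.266 * 0.62565 = 3.2947 m

3.2947 m


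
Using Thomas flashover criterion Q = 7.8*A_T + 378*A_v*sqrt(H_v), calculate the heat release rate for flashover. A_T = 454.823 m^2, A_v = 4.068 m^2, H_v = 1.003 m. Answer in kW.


7.8*A_T = 3547.6
sqrt(H_v) = 1.0015
378*A_v*sqrt(H_v) = 1540.0
Q = 3547.6 + 1540.0 = 5087.6 kW

5087.6 kW


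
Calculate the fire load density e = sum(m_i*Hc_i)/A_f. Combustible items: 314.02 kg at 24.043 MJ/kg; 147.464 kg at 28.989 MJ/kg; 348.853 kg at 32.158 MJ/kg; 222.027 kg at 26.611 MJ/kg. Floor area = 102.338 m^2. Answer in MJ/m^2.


Total energy = 314.02*24.043 + 147.464*28.989 + 348.853*32.158 + 222.027*26.611
= 7549.983 + 4274.834 + 11218.41 + 5908.360
= 28951.59 MJ
e = 28951.59 / 102.338 = 282.90 MJ/m^2

282.90 MJ/m^2


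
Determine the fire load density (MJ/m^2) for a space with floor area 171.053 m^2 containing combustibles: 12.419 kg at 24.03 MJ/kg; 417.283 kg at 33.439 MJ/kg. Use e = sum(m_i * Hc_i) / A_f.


Total energy = 12.419*24.03 + 417.283*33.439
= 298.4286 + 13953.53
= 14251.95 MJ
e = 14251.95 / 171.053 = 83.319 MJ/m^2

83.319 MJ/m^2


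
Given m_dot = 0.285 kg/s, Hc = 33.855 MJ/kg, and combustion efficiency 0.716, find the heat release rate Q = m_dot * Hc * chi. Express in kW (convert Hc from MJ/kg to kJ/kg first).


Hc = 33.855 MJ/kg = 33.855 * 1000 kJ/kg = 33855 kJ/kg
Q = 0.285 kg/s * 33855 kJ/kg * 0.716 = 6908.5 kW

6908.5 kW


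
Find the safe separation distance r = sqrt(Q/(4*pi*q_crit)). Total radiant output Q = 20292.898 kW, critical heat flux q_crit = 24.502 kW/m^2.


4*pi*q_crit = 307.90
Q/(4*pi*q_crit) = 65.907
r = sqrt(65.907) = 8.1183 m

8.1183 m


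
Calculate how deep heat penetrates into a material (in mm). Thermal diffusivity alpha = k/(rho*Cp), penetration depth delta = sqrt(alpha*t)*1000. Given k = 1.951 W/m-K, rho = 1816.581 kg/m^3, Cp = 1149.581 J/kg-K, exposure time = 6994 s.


alpha = 1.951 / (1816.581 * 1149.581) = 9.3425e-07 m^2/s
alpha * t = 0.0065341
delta = sqrt(0.0065341) * 1000 = 80.834 mm

80.834 mm


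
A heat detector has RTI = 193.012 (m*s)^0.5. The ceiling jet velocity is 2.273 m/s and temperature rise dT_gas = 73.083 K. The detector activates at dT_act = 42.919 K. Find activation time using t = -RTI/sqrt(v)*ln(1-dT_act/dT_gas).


dT_act/dT_gas = 0.58726
ln(1 - 0.58726) = -0.88495
t = -193.012 / sqrt(2.273) * -0.88495 = 113.29 s

113.29 s


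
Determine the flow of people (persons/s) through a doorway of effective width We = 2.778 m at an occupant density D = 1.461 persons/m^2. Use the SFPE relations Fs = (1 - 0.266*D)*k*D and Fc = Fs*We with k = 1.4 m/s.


1 - 0.266*D = 1 - 0.266*1.461 = 0.61137
Fs = 0.61137 * 1.4 * 1.461 = 1.2505 persons/(s*m)
Fc = 1.2505 * 2.778 = 3.4739 persons/s

3.4739 persons/s


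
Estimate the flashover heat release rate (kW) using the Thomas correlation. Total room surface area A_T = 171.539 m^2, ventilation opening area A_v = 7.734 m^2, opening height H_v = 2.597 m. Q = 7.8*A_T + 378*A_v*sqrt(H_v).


7.8*A_T = 1338.0
sqrt(H_v) = 1.6115
378*A_v*sqrt(H_v) = 4711.2
Q = 1338.0 + 4711.2 = 6049.2 kW

6049.2 kW


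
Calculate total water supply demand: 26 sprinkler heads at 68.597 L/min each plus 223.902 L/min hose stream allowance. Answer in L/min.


Sprinkler demand = 26 * 68.597 = 1783.522 L/min
Total = 1783.522 + 223.902 = 2007.424 L/min

2007.424 L/min


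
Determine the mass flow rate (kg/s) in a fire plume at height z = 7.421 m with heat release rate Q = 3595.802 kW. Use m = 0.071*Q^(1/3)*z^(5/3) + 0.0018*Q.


Q^(1/3) = 15.320
z^(5/3) = 28.234
First term = 0.071 * 15.320 * 28.234 = 30.711
Second term = 0.0018 * 3595.802 = 6.4724
m = 37.183 kg/s

37.183 kg/s


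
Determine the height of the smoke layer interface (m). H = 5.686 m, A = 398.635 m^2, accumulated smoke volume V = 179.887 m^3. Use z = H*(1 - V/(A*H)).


V/(A*H) = 0.079363
1 - 0.079363 = 0.92064
z = 5.686 * 0.92064 = 5.2347 m

5.2347 m


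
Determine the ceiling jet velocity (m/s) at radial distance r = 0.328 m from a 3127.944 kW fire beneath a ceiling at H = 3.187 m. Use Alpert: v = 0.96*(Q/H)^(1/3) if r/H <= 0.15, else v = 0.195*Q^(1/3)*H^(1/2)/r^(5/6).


r/H = 0.328 / 3.187 = 0.10292
r/H <= 0.15, so v = 0.96*(Q/H)^(1/3)
Q/H = 981.47
(Q/H)^(1/3) = 9.9378
v = 0.96 * 9.9378 = 9.5403 m/s

9.5403 m/s


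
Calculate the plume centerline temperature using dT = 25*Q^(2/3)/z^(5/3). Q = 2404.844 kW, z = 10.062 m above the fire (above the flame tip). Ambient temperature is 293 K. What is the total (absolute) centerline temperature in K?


Q^(2/3) = 179.50
z^(5/3) = 46.897
dT = 25 * 179.50 / 46.897 = 95.688 K
T = 293 + 95.688 = 388.69 K

388.69 K


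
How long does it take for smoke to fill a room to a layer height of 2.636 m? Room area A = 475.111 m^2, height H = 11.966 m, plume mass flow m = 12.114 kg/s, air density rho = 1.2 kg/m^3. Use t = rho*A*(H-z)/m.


H - z = 9.33 m
t = 1.2 * 475.111 * 9.33 / 12.114 = 439.11 s

439.11 s


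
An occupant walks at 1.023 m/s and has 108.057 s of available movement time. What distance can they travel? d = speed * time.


d = 1.023 * 108.057 = 110.54 m

110.54 m


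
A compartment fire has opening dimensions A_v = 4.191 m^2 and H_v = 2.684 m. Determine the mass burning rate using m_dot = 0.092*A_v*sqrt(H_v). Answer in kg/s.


sqrt(H_v) = 1.6383
m_dot = 0.092 * 4.191 * 1.6383 = 0.63168 kg/s

0.63168 kg/s


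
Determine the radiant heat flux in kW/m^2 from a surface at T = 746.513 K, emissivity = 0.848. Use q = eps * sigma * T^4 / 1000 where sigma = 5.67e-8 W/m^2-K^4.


T^4 = 3.1056e+11
q = 0.848 * 5.67e-8 * 3.1056e+11 / 1000 = 14.932 kW/m^2

14.932 kW/m^2


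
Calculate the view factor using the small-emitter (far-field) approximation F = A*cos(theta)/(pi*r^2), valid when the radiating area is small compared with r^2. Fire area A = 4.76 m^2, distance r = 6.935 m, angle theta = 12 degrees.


cos(12 deg) = 0.97815
pi*r^2 = 151.09
F = 4.76 * 0.97815 / 151.09 = 0.030815

0.030815


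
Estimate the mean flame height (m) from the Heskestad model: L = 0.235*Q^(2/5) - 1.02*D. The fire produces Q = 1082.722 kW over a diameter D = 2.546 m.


Q^(2/5) = 16.361
0.235 * Q^(2/5) = 3.8448
1.02 * D = 2.5969
L = 1.2479 m

1.2479 m


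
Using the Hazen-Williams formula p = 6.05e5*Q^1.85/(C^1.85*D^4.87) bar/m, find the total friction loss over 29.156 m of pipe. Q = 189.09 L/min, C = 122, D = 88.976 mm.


Q^1.85 = 16287
C^1.85 = 7240.5
D^4.87 = 3.1114e+09
p/m = 0.00043739 bar/m
p_total = 0.00043739 * 29.156 = 0.012753 bar

0.012753 bar


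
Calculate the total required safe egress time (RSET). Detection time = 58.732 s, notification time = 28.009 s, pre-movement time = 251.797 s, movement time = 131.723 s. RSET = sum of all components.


Total = 58.732 + 28.009 + 251.797 + 131.723 = 470.261 s

470.261 s


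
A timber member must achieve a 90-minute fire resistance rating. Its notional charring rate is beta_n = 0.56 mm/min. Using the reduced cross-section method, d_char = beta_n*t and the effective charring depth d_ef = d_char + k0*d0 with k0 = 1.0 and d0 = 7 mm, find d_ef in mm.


d_char = 0.56 * 90 = 50.4 mm
d_ef = 50.4 + 1.0*7 = 57.4 mm

57.4 mm


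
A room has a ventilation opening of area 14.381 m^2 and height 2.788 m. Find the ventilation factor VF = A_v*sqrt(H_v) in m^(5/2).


sqrt(H_v) = 1.6697
VF = 14.381 * 1.6697 = 24.012 m^(5/2)

24.012 m^(5/2)


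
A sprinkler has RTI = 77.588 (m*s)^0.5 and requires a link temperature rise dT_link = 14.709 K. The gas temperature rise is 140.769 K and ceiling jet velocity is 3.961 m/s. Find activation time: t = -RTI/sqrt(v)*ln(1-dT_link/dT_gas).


dT_link/dT_gas = 0.10449
ln(1 - 0.10449) = -0.11036
t = -77.588 / sqrt(3.961) * -0.11036 = 4.3024 s

4.3024 s


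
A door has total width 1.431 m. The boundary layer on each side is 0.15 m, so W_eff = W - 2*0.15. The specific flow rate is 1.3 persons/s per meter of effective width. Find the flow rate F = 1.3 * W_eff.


W_eff = 1.431 - 0.30 = 1.131 m
F = 1.3 * 1.131 = 1.4703 persons/s

1.4703 persons/s


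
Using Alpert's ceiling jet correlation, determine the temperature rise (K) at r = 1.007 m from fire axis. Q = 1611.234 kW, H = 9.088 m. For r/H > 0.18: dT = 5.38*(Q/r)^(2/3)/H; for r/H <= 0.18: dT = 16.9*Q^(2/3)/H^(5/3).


r/H = 1.007 / 9.088 = 0.11081
r/H <= 0.18, so dT = 16.9*Q^(2/3)/H^(5/3)
Q^(2/3) = 137.44
H^(5/3) = 39.577
dT = 16.9 * 137.44 / 39.577 = 58.687 K

58.687 K


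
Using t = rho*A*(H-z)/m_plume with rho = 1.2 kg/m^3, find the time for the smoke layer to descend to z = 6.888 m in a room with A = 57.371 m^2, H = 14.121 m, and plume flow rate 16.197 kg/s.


H - z = 7.233 m
t = 1.2 * 57.371 * 7.233 / 16.197 = 30.744 s

30.744 s


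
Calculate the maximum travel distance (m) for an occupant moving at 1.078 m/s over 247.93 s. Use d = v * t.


d = 1.078 * 247.93 = 267.27 m

267.27 m


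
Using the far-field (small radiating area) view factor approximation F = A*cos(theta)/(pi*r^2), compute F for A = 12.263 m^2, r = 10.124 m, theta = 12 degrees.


cos(12 deg) = 0.97815
pi*r^2 = 322.00
F = 12.263 * 0.97815 / 322.00 = 0.037252

0.037252


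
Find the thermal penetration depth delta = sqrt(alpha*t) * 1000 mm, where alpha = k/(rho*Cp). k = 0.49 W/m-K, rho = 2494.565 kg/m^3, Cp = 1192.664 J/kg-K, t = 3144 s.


alpha = 0.49 / (2494.565 * 1192.664) = 1.6470e-07 m^2/s
alpha * t = 0.00051780
delta = sqrt(0.00051780) * 1000 = 22.755 mm

22.755 mm


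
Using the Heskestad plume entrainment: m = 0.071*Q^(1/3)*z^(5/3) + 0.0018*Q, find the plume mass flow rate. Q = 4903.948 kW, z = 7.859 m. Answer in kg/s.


Q^(1/3) = 16.990
z^(5/3) = 31.066
First term = 0.071 * 16.990 * 31.066 = 37.473
Second term = 0.0018 * 4903.948 = 8.8271
m = 46.300 kg/s

46.300 kg/s


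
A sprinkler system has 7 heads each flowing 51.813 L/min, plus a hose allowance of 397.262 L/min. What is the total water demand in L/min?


Sprinkler demand = 7 * 51.813 = 362.691 L/min
Total = 362.691 + 397.262 = 759.953 L/min

759.953 L/min


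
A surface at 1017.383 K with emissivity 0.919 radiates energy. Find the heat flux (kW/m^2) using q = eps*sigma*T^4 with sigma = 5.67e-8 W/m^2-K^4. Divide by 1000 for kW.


T^4 = 1.0714e+12
q = 0.919 * 5.67e-8 * 1.0714e+12 / 1000 = 55.826 kW/m^2

55.826 kW/m^2
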